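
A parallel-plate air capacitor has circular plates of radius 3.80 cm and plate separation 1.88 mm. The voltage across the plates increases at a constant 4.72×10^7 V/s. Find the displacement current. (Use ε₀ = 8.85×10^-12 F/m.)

1.01×10^-3 A

The field between the plates is E = V/d, so dE/dt = (4.72×10^7)/(1.88×10^-3 m) = 2.511×10^10 V/(m·s).
I_d = ε₀ A (dE/dt) = (8.85×10^-12)(4.536×10^-3)(2.511×10^10) = 1.01×10^-3 A.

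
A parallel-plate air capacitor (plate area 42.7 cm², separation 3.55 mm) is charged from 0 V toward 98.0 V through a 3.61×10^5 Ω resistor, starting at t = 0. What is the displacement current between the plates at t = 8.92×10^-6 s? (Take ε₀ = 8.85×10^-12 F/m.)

2.66×10^-5 A

C = ε₀A/d = (8.85×10^-12)(4.27×10^-3)/(3.55×10^-3) = 1.064×10^-11 F and τ = RC = 3.841×10^-6 s. I_d in the gap equals the RC charging current.
I_d(t) = (V₀/R) e^(−t/τ) = 2.715×10^-4 · e^(−2.322) = 2.66×10^-5 A.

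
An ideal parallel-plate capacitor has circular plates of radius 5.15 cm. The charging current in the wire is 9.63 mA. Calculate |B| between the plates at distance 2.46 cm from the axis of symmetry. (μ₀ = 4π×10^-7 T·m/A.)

1.79×10^-8 T

By continuity the displacement current in the gap matches the conduction current: I_d = 9.63×10^-3 A.
For r < R the Ampère–Maxwell law gives B(2πr) = μ₀ I_d (r²/R²), so B = μ₀ I_d r/(2πR²) = (4π×10^-7)(9.63×10^-3)(0.0246)/(2π·0.0515²) = 1.79×10^-8 T.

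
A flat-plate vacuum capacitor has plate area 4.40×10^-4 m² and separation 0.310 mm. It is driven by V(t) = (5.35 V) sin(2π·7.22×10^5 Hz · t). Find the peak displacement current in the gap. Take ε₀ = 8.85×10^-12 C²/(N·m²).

3.05×10^-4 A

(dE/dt)_max = V₀ω/d = 7.828×10^10 V/(m·s); ω = 2πf = 4.536×10^6 rad/s.
I_d,max = ε₀ A (dE/dt)_max = (8.85×10^-12)(4.40×10^-4)(7.828×10^10) = 3.05×10^-4 A.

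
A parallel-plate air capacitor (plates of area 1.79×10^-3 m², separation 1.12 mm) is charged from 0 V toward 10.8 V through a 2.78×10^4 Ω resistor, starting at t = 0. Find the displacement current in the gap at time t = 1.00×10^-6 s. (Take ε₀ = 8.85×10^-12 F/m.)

3.05×10^-5 A

C = ε₀A/d = (8.85×10^-12)(1.79×10^-3)/(1.12×10^-3) = 1.414×10^-11 F, so τ = RC = 3.931×10^-7 s.
The conduction current is I(t) = (V₀/R) e^(−t/τ), and the displacement current between the plates equals it.
t/τ = 2.544; I_d = (10.8/2.78×10^4) · e^(−2.544) = (3.885×10^-4)(0.07855) = 3.05×10^-5 A.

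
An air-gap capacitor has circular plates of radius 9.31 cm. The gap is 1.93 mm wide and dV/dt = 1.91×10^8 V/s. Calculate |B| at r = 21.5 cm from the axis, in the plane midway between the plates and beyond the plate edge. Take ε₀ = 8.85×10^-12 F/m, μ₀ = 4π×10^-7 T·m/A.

I_d = C dV/dt with C = ε₀πR²/d = 1.249×10^-10 F, so I_d = (1.249×10^-10)(1.91×10^8) = 0.02386 A.
Outside the plates the loop encloses all of I_d, so B·2πr = μ₀ I_d and B = 2.22×10^-8 T.

2.22×10^-8 T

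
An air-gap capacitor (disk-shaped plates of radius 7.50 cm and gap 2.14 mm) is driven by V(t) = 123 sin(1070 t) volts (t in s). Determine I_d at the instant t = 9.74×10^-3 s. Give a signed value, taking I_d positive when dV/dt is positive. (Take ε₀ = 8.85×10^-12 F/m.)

-5.22×10^-6 A

dE/dt = (V₀ω/d)·cos(ωt) with ωt = 10.4218 rad: (123)(1070)(-0.5428)/(2.14×10^-3) = -3.338×10^7 V/(m·s).
I_d = ε₀ A dE/dt = (8.85×10^-12)(0.01767)(-3.338×10^7) = -5.22×10^-6 A.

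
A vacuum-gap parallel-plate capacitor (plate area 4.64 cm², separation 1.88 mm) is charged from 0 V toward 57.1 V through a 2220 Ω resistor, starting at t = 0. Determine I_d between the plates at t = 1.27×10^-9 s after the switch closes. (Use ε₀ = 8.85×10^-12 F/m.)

With C = ε₀A/d = (8.85×10^-12)(4.64×10^-4)/(1.88×10^-3) = 2.184×10^-12 F, the time constant is τ = RC = 4.848×10^-9 s, so t/τ = 0.2620 and e^(−t/τ) = 0.7695.
I_d = I_cond = (V₀/R) e^(−t/τ) = (0.02572)(0.7695) = 0.0198 A.

0.0198 A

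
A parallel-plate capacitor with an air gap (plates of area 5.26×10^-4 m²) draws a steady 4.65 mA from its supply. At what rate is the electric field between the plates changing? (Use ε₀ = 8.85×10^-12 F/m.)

Charge continuity gives I_d = I = 4.65×10^-3 A between the plates.
Then dE/dt = I_d/(ε₀A) = 9.99×10^11 V/(m·s).

9.99×10^11 V/(m·s)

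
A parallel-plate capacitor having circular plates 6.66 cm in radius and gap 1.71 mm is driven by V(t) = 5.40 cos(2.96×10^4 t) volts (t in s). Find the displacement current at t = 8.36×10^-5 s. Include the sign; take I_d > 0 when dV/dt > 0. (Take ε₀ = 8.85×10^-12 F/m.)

dV/dt = (5.40)(2.96×10^4)·−sin(2.47456) = -9.889×10^4 V/s.
I_d = C dV/dt with C = ε₀A/d = (8.85×10^-12)(0.01393)/(1.71×10^-3) = 7.209×10^-11 F, so I_d = (7.209×10^-11)(-9.889×10^4) = -7.13×10^-6 A.

-7.13×10^-6 A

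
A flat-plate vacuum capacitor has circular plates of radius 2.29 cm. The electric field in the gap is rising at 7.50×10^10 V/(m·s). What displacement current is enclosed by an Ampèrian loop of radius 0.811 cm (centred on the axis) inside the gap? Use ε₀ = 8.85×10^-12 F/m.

1.37×10^-4 A

I_d = ε₀ dΦ_E/dt = ε₀ πR² (dE/dt) = (8.85×10^-12)(1.647×10^-3)(7.50×10^10) = 1.093×10^-3 A through the full plate area.
The field is uniform, so I_d,enc = I_d (r/R)² = (1.093×10^-3)(0.811/2.29)² = 1.37×10^-4 A.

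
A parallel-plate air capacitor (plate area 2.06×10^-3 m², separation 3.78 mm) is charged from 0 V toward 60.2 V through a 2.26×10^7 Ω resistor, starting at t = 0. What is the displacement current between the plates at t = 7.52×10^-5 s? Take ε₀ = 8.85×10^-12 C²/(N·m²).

1.34×10^-6 A

C = ε₀A/d = (8.85×10^-12)(2.06×10^-3)/(3.78×10^-3) = 4.823×10^-12 F and τ = RC = 1.090×10^-4 s. I_d in the gap equals the RC charging current.
I_d(t) = (V₀/R) e^(−t/τ) = 2.664×10^-6 · e^(−0.6899) = 1.34×10^-6 A.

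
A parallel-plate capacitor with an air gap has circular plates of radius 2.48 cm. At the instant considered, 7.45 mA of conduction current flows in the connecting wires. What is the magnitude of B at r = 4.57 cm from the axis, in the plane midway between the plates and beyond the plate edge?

Between the plates the displacement current equals the wire current: I_d = 7.45 mA = 7.45×10^-3 A.
With r > R the enclosed displacement current is the full I_d; B = μ₀ I_d / (2πr) = 3.26×10^-8 T.

3.26×10^-8 T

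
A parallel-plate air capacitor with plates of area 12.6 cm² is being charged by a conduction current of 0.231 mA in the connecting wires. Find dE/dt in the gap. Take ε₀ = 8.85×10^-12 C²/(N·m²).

The displacement current between the plates equals the conduction current, I_d = 0.231 mA.
Since I_d = ε₀ A dE/dt, dE/dt = I_d/(ε₀A) = (2.31×10^-4)/((8.85×10^-12)(1.26×10^-3)) = 2.07×10^10 V/(m·s).

2.07×10^10 V/(m·s)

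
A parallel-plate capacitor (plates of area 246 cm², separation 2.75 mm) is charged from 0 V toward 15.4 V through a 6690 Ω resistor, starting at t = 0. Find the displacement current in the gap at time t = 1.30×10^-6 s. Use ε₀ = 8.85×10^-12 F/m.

1.98×10^-4 A

With C = ε₀A/d = (8.85×10^-12)(0.0246)/(2.75×10^-3) = 7.917×10^-11 F, the time constant is τ = RC = 5.296×10^-7 s, so t/τ = 2.455 and e^(−t/τ) = 0.08586.
I_d = I_cond = (V₀/R) e^(−t/τ) = (2.302×10^-3)(0.08586) = 1.98×10^-4 A.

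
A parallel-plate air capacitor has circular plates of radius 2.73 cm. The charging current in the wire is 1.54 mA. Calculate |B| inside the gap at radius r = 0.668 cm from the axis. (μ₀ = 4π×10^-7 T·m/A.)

No conduction current crosses the gap, so I_d there equals the 1.54×10^-3 A in the leads.
An Ampèrian loop of radius r encloses a fraction (r/R)² of I_d. Then B·2πr = μ₀ I_d (r/R)², giving B = μ₀ I_d r/(2πR²) = 2.76×10^-9 T.

2.76×10^-9 T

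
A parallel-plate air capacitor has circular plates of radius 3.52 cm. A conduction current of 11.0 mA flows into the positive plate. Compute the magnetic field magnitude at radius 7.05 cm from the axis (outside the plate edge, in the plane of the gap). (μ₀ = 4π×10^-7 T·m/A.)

No conduction current crosses the gap, so I_d there equals the 0.0110 A in the leads.
For r ≥ R the full I_d is enclosed: B = μ₀ I_d/(2πr) = (4π×10^-7)(0.0110)/(2π·0.0705) = 3.12×10^-8 T.

3.12×10^-8 T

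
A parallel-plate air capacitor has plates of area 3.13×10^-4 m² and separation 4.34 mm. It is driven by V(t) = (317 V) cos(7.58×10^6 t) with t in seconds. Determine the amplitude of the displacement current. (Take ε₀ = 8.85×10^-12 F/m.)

1.53×10^-3 A

(dE/dt)_max = V₀ω/d = 5.537×10^11 V/(m·s); ω = 7.58×10^6 rad/s.
I_d,max = ε₀ A (dE/dt)_max = (8.85×10^-12)(3.13×10^-4)(5.537×10^11) = 1.53×10^-3 A.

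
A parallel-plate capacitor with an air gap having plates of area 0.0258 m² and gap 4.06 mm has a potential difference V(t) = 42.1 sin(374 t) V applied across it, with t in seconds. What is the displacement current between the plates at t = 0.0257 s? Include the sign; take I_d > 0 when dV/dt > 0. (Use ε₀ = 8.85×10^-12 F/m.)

dV/dt = (42.1)(374)·cos(9.6118) = -1.547×10^4 V/s.
I_d = C dV/dt with C = ε₀A/d = (8.85×10^-12)(0.0258)/(4.06×10^-3) = 5.624×10^-11 F, so I_d = (5.624×10^-11)(-1.547×10^4) = -8.70×10^-7 A.

-8.70×10^-7 A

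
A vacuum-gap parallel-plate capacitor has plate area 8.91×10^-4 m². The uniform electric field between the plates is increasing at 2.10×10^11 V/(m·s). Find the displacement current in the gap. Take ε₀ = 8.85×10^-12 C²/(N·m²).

With a uniform field, Φ_E = EA, so I_d = ε₀ A dE/dt = 1.66×10^-3 A.

1.66×10^-3 A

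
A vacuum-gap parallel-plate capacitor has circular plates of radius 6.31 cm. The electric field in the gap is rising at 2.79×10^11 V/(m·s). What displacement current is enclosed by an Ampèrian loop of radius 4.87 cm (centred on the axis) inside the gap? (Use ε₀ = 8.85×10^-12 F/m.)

Total displacement current: I_d = ε₀(πR²)(dE/dt) = (8.85×10^-12)(0.01251)(2.79×10^11) = 0.03089 A.
Since J_d is uniform, the enclosed fraction is (r/R)² = 0.5957, giving I_d,enc = 0.0184 A.

0.0184 A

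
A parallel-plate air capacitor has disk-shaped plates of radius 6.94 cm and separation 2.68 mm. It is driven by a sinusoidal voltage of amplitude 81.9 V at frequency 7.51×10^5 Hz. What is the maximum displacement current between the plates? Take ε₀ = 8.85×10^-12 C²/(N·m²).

C = ε₀A/d = (8.85×10^-12)(0.01513)/(2.68×10^-3) = 4.996×10^-11 F; ω = 2πf = 4.719×10^6 rad/s.
I_d = C dV/dt, so |I_d|_max = C V₀ ω = (4.996×10^-11)(81.9)(4.719×10^6) = 0.0193 A.

0.0193 A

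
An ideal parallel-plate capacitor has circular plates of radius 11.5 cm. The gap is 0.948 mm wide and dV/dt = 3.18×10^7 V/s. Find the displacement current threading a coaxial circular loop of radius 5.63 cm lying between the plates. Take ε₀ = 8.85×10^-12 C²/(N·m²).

2.96×10^-3 A

I_d = C dV/dt with C = ε₀πR²/d = 3.879×10^-10 F, so I_d = (3.879×10^-10)(3.18×10^7) = 0.01234 A.
Since J_d is uniform, the enclosed fraction is (r/R)² = 0.2397, giving I_d,enc = 2.96×10^-3 A.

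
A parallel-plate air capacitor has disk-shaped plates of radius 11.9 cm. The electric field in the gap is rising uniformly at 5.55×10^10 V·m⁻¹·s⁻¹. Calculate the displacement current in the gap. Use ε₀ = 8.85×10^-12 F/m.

I_d = ε₀ A (dE/dt) = (8.85×10^-12)(0.04449 m²)(5.55×10^10) = 0.0219 A.

0.0219 A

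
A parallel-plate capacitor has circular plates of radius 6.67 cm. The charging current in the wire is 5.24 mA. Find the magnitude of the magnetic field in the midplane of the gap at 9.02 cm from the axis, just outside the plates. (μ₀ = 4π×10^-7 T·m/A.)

By continuity the displacement current in the gap matches the conduction current: I_d = 5.24×10^-3 A.
With r > R the enclosed displacement current is the full I_d; B = μ₀ I_d / (2πr) = 1.16×10^-8 T.

1.16×10^-8 T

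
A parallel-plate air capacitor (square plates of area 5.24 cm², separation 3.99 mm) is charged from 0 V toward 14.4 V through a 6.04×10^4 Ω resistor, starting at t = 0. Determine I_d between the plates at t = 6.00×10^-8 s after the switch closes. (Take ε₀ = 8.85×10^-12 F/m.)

1.01×10^-4 A

C = ε₀A/d = (8.85×10^-12)(5.24×10^-4)/(3.99×10^-3) = 1.162×10^-12 F, so τ = RC = 7.018×10^-8 s.
The conduction current is I(t) = (V₀/R) e^(−t/τ), and the displacement current between the plates equals it.
t/τ = 0.8549; I_d = (14.4/6.04×10^4) · e^(−0.8549) = (2.384×10^-4)(0.4253) = 1.01×10^-4 A.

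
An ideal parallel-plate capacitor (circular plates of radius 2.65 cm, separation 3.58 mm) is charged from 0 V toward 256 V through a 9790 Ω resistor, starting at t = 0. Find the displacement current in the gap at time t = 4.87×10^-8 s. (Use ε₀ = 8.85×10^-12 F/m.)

0.0105 A

C = ε₀A/d = (8.85×10^-12)(2.206×10^-3)/(3.58×10^-3) = 5.453×10^-12 F, so τ = RC = 5.338×10^-8 s.
The conduction current is I(t) = (V₀/R) e^(−t/τ), and the displacement current between the plates equals it.
t/τ = 0.9123; I_d = (256/9790) · e^(−0.9123) = (0.02615)(0.4016) = 0.0105 A.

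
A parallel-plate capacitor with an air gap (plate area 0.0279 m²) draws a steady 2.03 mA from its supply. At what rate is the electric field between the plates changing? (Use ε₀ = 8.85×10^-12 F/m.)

8.22×10^9 V/(m·s)

Charge continuity gives I_d = I = 2.03×10^-3 A between the plates.
Then dE/dt = I_d/(ε₀A) = 8.22×10^9 V/(m·s).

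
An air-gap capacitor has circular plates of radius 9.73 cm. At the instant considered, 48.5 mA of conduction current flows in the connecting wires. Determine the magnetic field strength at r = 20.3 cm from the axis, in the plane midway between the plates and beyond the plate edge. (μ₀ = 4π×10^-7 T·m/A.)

4.78×10^-8 T

Between the plates the displacement current equals the wire current: I_d = 48.5 mA = 0.0485 A.
For r ≥ R the full I_d is enclosed: B = μ₀ I_d/(2πr) = (4π×10^-7)(0.0485)/(2π·0.203) = 4.78×10^-8 T.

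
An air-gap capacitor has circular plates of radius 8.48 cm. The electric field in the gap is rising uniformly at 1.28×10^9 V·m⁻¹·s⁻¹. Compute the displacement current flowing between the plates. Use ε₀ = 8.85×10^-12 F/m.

2.56×10^-4 A

The displacement current is ε₀ times dΦ_E/dt = ε₀ A dE/dt = (8.85×10^-12)(0.02259)(1.28×10^9) = 2.56×10^-4 A.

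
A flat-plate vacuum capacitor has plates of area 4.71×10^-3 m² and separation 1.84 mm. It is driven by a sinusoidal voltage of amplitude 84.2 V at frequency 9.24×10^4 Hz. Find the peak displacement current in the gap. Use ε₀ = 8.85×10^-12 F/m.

C = ε₀A/d = (8.85×10^-12)(4.71×10^-3)/(1.84×10^-3) = 2.265×10^-11 F; ω = 2πf = 5.806×10^5 rad/s.
I_d = C dV/dt, so |I_d|_max = C V₀ ω = (2.265×10^-11)(84.2)(5.806×10^5) = 1.11×10^-3 A.

1.11×10^-3 A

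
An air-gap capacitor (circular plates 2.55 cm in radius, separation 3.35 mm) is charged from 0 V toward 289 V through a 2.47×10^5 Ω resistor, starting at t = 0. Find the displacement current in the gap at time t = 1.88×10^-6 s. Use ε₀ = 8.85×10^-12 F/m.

C = ε₀A/d = (8.85×10^-12)(2.043×10^-3)/(3.35×10^-3) = 5.397×10^-12 F and τ = RC = 1.333×10^-6 s. I_d in the gap equals the RC charging current.
I_d(t) = (V₀/R) e^(−t/τ) = 1.170×10^-3 · e^(−1.410) = 2.86×10^-4 A.

2.86×10^-4 A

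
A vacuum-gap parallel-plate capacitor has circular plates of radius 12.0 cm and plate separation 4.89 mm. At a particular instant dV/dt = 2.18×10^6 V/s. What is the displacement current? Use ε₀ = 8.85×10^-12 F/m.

E = V/d so dE/dt = (dV/dt)/d = 4.458×10^8 V/(m·s), and I_d = ε₀ A dE/dt = (8.85×10^-12)(0.04524)(4.458×10^8) = 1.78×10^-4 A.

1.78×10^-4 A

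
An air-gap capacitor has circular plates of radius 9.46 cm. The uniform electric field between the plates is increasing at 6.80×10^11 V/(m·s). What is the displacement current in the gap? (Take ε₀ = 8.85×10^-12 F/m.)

With a uniform field, Φ_E = EA, so I_d = ε₀ A dE/dt = 0.169 A.

0.169 A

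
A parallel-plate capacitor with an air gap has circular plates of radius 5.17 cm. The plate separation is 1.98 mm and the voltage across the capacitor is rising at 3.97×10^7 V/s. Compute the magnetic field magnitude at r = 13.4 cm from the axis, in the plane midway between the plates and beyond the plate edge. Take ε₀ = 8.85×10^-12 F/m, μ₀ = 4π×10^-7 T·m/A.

2.22×10^-9 T

With E = V/d, dE/dt = 2.005×10^10 V/(m·s) and πR² = 8.397×10^-3 m², giving I_d = ε₀ πR² dE/dt = 1.490×10^-3 A.
With r > R the enclosed displacement current is the full I_d; B = μ₀ I_d / (2πr) = 2.22×10^-9 T.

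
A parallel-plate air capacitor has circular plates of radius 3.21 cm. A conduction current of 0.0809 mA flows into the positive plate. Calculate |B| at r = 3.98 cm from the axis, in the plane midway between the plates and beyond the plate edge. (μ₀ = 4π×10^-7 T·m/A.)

By continuity the displacement current in the gap matches the conduction current: I_d = 8.09×10^-5 A.
Outside the plates the loop encloses all of I_d, so B·2πr = μ₀ I_d and B = 4.07×10^-10 T.

4.07×10^-10 T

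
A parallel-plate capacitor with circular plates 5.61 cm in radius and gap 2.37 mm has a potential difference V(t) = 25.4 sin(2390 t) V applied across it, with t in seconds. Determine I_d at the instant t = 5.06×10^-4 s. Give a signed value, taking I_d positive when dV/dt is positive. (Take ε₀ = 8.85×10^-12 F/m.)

C = ε₀A/d = (8.85×10^-12)(9.887×10^-3)/(2.37×10^-3) = 3.692×10^-11 F. dV/dt = V₀ω·cos(ωt); at ωt = 1.20934 rad this factor is 0.3536.
I_d = C dV/dt = (3.692×10^-11)(25.4)(2390)(0.3536) = 7.93×10^-7 A.

7.93×10^-7 A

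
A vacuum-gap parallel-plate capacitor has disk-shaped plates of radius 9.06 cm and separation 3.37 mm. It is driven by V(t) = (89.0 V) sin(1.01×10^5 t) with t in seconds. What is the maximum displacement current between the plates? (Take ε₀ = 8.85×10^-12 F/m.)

6.09×10^-4 A

(dE/dt)_max = V₀ω/d = 2.667×10^9 V/(m·s); ω = 1.01×10^5 rad/s.
I_d,max = ε₀ A (dE/dt)_max = (8.85×10^-12)(0.02579)(2.667×10^9) = 6.09×10^-4 A.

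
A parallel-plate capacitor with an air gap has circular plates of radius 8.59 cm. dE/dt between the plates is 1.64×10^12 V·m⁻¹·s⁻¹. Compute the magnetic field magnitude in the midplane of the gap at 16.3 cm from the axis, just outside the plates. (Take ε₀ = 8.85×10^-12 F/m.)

4.13×10^-7 T

Through the whole plate area (πR² = 0.02318 m²), I_d = ε₀ πR² dE/dt = 0.3364 A.
For r ≥ R the full I_d is enclosed: B = μ₀ I_d/(2πr) = (4π×10^-7)(0.3364)/(2π·0.163) = 4.13×10^-7 T.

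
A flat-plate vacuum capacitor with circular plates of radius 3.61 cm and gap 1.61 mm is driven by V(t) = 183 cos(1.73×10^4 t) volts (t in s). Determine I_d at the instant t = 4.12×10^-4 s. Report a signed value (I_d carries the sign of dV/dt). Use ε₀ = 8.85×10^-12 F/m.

C = ε₀A/d = (8.85×10^-12)(4.094×10^-3)/(1.61×10^-3) = 2.250×10^-11 F. dV/dt = V₀ω·−sin(ωt); at ωt = 7.1276 rad this factor is -0.7476.
I_d = C dV/dt = (2.250×10^-11)(183)(1.73×10^4)(-0.7476) = -5.33×10^-5 A.

-5.33×10^-5 A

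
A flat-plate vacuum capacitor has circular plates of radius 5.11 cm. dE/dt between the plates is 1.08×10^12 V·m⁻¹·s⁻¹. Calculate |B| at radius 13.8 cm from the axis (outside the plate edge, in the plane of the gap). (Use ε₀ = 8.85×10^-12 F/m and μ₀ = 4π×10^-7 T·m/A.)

1.14×10^-7 T

Total displacement current: I_d = ε₀(πR²)(dE/dt) = (8.85×10^-12)(8.203×10^-3)(1.08×10^12) = 0.07840 A.
Outside the plates the loop encloses all of I_d, so B·2πr = μ₀ I_d and B = 1.14×10^-7 T.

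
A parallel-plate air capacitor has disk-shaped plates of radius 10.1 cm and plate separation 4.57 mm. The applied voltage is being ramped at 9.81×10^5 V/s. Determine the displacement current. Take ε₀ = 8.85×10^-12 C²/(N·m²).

The displacement current equals the charging current C dV/dt. With C = ε₀A/d = (8.85×10^-12)(0.03205)/(4.57×10^-3) = 6.207×10^-11 F, I_d = (6.207×10^-11)(9.81×10^5) = 6.09×10^-5 A.

6.09×10^-5 A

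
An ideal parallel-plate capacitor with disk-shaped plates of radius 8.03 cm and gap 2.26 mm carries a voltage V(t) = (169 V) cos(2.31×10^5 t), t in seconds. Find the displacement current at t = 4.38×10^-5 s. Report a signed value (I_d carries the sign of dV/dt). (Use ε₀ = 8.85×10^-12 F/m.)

1.98×10^-3 A

dV/dt = (169)(2.31×10^5)·−sin(10.1178) = 2.494×10^7 V/s.
I_d = C dV/dt with C = ε₀A/d = (8.85×10^-12)(0.02026)/(2.26×10^-3) = 7.934×10^-11 F, so I_d = (7.934×10^-11)(2.494×10^7) = 1.98×10^-3 A.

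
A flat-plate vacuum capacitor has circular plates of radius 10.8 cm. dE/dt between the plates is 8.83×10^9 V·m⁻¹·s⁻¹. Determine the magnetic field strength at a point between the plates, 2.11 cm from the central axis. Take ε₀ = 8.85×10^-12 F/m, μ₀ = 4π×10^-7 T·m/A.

Through the whole plate area (πR² = 0.03664 m²), I_d = ε₀ πR² dE/dt = 2.863×10^-3 A.
An Ampèrian loop of radius r encloses a fraction (r/R)² of I_d. Then B·2πr = μ₀ I_d (r/R)², giving B = μ₀ I_d r/(2πR²) = 1.04×10^-9 T.

1.04×10^-9 T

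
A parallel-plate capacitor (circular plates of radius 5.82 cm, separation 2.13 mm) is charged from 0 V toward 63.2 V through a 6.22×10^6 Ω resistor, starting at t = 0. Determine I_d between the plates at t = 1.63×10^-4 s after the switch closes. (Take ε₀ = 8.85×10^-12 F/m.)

5.62×10^-6 A

C = ε₀A/d = (8.85×10^-12)(0.01064)/(2.13×10^-3) = 4.421×10^-11 F and τ = RC = 2.750×10^-4 s. I_d in the gap equals the RC charging current.
I_d(t) = (V₀/R) e^(−t/τ) = 1.016×10^-5 · e^(−0.5927) = 5.62×10^-6 A.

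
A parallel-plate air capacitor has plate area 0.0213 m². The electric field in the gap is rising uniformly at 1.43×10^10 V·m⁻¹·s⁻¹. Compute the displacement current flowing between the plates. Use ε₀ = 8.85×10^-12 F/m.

2.70×10^-3 A

With a uniform field, Φ_E = EA, so I_d = ε₀ A dE/dt = 2.70×10^-3 A.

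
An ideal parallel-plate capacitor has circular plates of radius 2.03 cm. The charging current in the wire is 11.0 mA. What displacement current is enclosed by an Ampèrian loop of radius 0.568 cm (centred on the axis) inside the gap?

8.61×10^-4 A

By continuity the displacement current in the gap matches the conduction current: I_d = 0.0110 A.
The field is uniform, so I_d,enc = I_d (r/R)² = (0.0110)(0.568/2.03)² = 8.61×10^-4 A.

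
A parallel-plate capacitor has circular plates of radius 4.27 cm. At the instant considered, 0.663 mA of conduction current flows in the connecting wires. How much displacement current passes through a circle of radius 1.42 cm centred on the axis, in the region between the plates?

By continuity the displacement current in the gap matches the conduction current: I_d = 6.63×10^-4 A.
Since J_d is uniform, the enclosed fraction is (r/R)² = 0.1106, giving I_d,enc = 7.33×10^-5 A.

7.33×10^-5 A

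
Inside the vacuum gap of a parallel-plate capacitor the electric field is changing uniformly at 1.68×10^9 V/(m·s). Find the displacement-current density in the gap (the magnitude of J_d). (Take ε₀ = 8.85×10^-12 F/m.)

0.0149 A/m²

J_d = ε₀ ∂E/∂t, so J_d = 0.0149 A/m².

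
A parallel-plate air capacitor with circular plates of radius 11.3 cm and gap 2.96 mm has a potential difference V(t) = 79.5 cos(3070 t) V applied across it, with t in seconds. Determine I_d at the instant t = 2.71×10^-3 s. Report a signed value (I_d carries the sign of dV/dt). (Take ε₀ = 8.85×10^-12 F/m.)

-2.62×10^-5 A

dE/dt = (V₀ω/d)·−sin(ωt) with ωt = 8.3197 rad: (79.5)(3070)(-0.8935)/(2.96×10^-3) = -7.367×10^7 V/(m·s).
I_d = ε₀ A dE/dt = (8.85×10^-12)(0.04011)(-7.367×10^7) = -2.62×10^-5 A.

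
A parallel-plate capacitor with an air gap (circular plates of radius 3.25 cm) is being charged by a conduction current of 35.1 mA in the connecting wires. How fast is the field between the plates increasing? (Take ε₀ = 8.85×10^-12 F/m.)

The displacement current between the plates equals the conduction current, I_d = 35.1 mA.
Since I_d = ε₀ A dE/dt, dE/dt = I_d/(ε₀A) = (0.0351)/((8.85×10^-12)(3.318×10^-3)) = 1.20×10^12 V/(m·s).

1.20×10^12 V/(m·s)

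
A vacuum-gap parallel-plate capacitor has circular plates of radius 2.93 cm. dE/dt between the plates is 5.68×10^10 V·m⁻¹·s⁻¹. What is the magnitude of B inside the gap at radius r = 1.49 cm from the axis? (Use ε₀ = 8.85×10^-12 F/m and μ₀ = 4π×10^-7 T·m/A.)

I_d = ε₀ dΦ_E/dt = ε₀ πR² (dE/dt) = (8.85×10^-12)(2.697×10^-3)(5.68×10^10) = 1.356×10^-3 A through the full plate area.
An Ampèrian loop of radius r encloses a fraction (r/R)² of I_d. Then B·2πr = μ₀ I_d (r/R)², giving B = μ₀ I_d r/(2πR²) = 4.71×10^-9 T.

4.71×10^-9 T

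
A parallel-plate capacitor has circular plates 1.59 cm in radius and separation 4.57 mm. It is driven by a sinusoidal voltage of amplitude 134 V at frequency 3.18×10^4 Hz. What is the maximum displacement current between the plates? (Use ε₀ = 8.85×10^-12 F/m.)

The displacement current equals the conduction current C dV/dt, which peaks at C V₀ ω.
With C = ε₀A/d = (8.85×10^-12)(7.942×10^-4)/(4.57×10^-3) = 1.538×10^-12 F and ω = 2πf = 1.998×10^5 rad/s, I_d,max = (1.538×10^-12)(134)(1.998×10^5) = 4.12×10^-5 A.

4.12×10^-5 A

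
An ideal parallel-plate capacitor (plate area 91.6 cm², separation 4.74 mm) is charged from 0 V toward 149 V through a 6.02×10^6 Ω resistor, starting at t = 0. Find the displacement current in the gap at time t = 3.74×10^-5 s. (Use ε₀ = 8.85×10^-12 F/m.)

1.72×10^-5 A

With C = ε₀A/d = (8.85×10^-12)(9.16×10^-3)/(4.74×10^-3) = 1.710×10^-11 F, the time constant is τ = RC = 1.029×10^-4 s, so t/τ = 0.3635 and e^(−t/τ) = 0.6952.
I_d = I_cond = (V₀/R) e^(−t/τ) = (2.475×10^-5)(0.6952) = 1.72×10^-5 A.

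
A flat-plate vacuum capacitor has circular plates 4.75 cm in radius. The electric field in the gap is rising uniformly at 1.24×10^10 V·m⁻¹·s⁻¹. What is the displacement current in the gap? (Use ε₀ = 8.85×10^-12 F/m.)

7.78×10^-4 A

I_d = ε₀ A (dE/dt) = (8.85×10^-12)(7.088×10^-3 m²)(1.24×10^10) = 7.78×10^-4 A.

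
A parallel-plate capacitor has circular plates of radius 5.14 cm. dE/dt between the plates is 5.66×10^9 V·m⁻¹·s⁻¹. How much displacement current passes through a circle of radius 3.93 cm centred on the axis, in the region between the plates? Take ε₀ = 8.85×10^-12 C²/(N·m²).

I_d = ε₀ dΦ_E/dt = ε₀ πR² (dE/dt) = (8.85×10^-12)(8.300×10^-3)(5.66×10^9) = 4.158×10^-4 A through the full plate area.
Since J_d is uniform, the enclosed fraction is (r/R)² = 0.5846, giving I_d,enc = 2.43×10^-4 A.

2.43×10^-4 A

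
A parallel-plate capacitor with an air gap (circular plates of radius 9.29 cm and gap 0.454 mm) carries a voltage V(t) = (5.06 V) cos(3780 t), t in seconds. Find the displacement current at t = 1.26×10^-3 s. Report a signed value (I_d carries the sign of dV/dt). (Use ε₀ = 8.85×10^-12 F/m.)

C = ε₀A/d = (8.85×10^-12)(0.02711)/(4.54×10^-4) = 5.285×10^-10 F. dV/dt = V₀ω·−sin(ωt); at ωt = 4.7628 rad this factor is 0.9987.
I_d = C dV/dt = (5.285×10^-10)(5.06)(3780)(0.9987) = 1.01×10^-5 A.

1.01×10^-5 A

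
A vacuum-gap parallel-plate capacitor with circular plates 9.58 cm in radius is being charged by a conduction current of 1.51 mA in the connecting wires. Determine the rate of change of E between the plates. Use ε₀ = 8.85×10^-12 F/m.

Charge continuity gives I_d = I = 1.51×10^-3 A between the plates.
Then dE/dt = I_d/(ε₀A) = 5.92×10^9 V/(m·s).

5.92×10^9 V/(m·s)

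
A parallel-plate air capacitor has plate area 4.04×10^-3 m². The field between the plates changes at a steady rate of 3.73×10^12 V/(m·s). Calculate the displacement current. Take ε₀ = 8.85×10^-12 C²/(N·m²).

With a uniform field, Φ_E = EA, so I_d = ε₀ A dE/dt = 0.133 A.

0.133 A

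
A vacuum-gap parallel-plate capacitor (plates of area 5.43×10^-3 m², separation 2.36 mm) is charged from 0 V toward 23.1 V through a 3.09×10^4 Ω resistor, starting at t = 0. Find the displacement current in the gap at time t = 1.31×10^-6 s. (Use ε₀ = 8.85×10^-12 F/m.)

C = ε₀A/d = (8.85×10^-12)(5.43×10^-3)/(2.36×10^-3) = 2.036×10^-11 F, so τ = RC = 6.291×10^-7 s.
The conduction current is I(t) = (V₀/R) e^(−t/τ), and the displacement current between the plates equals it.
t/τ = 2.082; I_d = (23.1/3.09×10^4) · e^(−2.082) = (7.476×10^-4)(0.1247) = 9.32×10^-5 A.

9.32×10^-5 A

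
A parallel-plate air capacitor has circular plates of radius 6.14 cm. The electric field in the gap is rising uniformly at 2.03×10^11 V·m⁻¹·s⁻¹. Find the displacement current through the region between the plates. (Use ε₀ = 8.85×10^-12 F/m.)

The displacement current is ε₀ times dΦ_E/dt = ε₀ A dE/dt = (8.85×10^-12)(0.01184)(2.03×10^11) = 0.0213 A.

0.0213 A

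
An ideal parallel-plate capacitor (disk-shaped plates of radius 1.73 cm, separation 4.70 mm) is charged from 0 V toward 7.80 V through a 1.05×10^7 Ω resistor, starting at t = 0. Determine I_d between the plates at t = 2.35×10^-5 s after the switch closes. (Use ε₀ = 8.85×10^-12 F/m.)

2.10×10^-7 A

With C = ε₀A/d = (8.85×10^-12)(9.402×10^-4)/(4.70×10^-3) = 1.770×10^-12 F, the time constant is τ = RC = 1.858×10^-5 s, so t/τ = 1.265 and e^(−t/τ) = 0.2822.
I_d = I_cond = (V₀/R) e^(−t/τ) = (7.429×10^-7)(0.2822) = 2.10×10^-7 A.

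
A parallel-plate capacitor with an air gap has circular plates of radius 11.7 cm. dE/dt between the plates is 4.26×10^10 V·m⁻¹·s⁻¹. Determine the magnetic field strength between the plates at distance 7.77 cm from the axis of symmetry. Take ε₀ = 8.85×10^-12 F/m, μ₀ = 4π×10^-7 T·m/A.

1.84×10^-8 T

Total displacement current: I_d = ε₀(πR²)(dE/dt) = (8.85×10^-12)(0.04301)(4.26×10^10) = 0.01622 A.
For r < R the Ampère–Maxwell law gives B(2πr) = μ₀ I_d (r²/R²), so B = μ₀ I_d r/(2πR²) = (4π×10^-7)(0.01622)(0.0777)/(2π·0.117²) = 1.84×10^-8 T.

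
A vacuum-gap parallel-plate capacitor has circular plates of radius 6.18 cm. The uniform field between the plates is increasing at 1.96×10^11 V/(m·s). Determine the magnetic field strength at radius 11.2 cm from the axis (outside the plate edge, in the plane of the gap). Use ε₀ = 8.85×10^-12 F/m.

Total displacement current: I_d = ε₀(πR²)(dE/dt) = (8.85×10^-12)(0.01200)(1.96×10^11) = 0.02082 A.
For r ≥ R the full I_d is enclosed: B = μ₀ I_d/(2πr) = (4π×10^-7)(0.02082)/(2π·0.112) = 3.72×10^-8 T.

3.72×10^-8 T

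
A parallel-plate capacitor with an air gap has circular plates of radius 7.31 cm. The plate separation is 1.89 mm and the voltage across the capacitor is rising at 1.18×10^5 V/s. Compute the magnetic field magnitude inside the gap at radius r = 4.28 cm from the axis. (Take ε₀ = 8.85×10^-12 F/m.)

1.49×10^-11 T

I_d = C dV/dt with C = ε₀πR²/d = 7.862×10^-11 F, so I_d = (7.862×10^-11)(1.18×10^5) = 9.277×10^-6 A.
An Ampèrian loop of radius r encloses a fraction (r/R)² of I_d. Then B·2πr = μ₀ I_d (r/R)², giving B = μ₀ I_d r/(2πR²) = 1.49×10^-11 T.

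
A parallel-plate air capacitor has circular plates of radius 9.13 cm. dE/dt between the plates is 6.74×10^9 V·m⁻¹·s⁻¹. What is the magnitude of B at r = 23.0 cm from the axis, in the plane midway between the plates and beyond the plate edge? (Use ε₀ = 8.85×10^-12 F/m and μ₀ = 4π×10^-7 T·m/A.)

1.36×10^-9 T

Total displacement current: I_d = ε₀(πR²)(dE/dt) = (8.85×10^-12)(0.02619)(6.74×10^9) = 1.562×10^-3 A.
For r ≥ R the full I_d is enclosed: B = μ₀ I_d/(2πr) = (4π×10^-7)(1.562×10^-3)/(2π·0.230) = 1.36×10^-9 T.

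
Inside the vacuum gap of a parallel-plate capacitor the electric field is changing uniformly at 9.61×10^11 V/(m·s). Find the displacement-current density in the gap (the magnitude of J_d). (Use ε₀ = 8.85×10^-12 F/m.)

8.50 A/m²

The displacement-current density is ε₀ ∂E/∂t = (8.85×10^-12)(9.61×10^11) = 8.50 A/m².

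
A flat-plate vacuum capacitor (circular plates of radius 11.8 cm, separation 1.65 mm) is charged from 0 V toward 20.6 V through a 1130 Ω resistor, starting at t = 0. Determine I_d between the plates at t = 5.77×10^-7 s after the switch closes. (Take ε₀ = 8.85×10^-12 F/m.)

With C = ε₀A/d = (8.85×10^-12)(0.04374)/(1.65×10^-3) = 2.346×10^-10 F, the time constant is τ = RC = 2.651×10^-7 s, so t/τ = 2.177 and e^(−t/τ) = 0.1134.
I_d = I_cond = (V₀/R) e^(−t/τ) = (0.01823)(0.1134) = 2.07×10^-3 A.

2.07×10^-3 A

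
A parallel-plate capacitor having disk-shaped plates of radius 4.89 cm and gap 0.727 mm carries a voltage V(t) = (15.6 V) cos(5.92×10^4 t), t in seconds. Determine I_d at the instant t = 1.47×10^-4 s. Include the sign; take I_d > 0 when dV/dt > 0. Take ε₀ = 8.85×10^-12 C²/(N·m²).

dV/dt = (15.6)(5.92×10^4)·−sin(8.7024) = -6.106×10^5 V/s.
I_d = C dV/dt with C = ε₀A/d = (8.85×10^-12)(7.512×10^-3)/(7.27×10^-4) = 9.145×10^-11 F, so I_d = (9.145×10^-11)(-6.106×10^5) = -5.58×10^-5 A.

-5.58×10^-5 A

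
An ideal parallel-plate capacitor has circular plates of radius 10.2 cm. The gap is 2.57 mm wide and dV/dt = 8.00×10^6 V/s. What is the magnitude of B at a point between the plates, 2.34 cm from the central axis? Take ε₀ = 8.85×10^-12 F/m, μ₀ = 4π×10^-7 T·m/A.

4.05×10^-10 T

I_d = C dV/dt with C = ε₀πR²/d = 1.126×10^-10 F, so I_d = (1.126×10^-10)(8.00×10^6) = 9.008×10^-4 A.
∮B·dl = μ₀ I_d,enc with I_d,enc = I_d r²/R² = 4.741×10^-5 A; so B = μ₀ I_d,enc/(2πr) = 4.05×10^-10 T.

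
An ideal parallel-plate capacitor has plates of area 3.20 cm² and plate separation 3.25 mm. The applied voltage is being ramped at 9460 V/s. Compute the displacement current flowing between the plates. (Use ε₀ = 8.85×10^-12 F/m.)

8.24×10^-9 A

The displacement current equals the charging current C dV/dt. With C = ε₀A/d = (8.85×10^-12)(3.20×10^-4)/(3.25×10^-3) = 8.714×10^-13 F, I_d = (8.714×10^-13)(9460) = 8.24×10^-9 A.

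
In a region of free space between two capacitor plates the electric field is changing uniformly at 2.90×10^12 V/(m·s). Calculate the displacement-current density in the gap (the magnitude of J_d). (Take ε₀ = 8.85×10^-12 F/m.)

25.7 A/m²

J_d = ε₀ dE/dt = (8.85×10^-12)(2.90×10^12) = 25.7 A/m².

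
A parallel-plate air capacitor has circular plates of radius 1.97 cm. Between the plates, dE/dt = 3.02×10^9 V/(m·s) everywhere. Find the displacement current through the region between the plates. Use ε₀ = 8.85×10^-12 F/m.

With a uniform field, Φ_E = EA, so I_d = ε₀ A dE/dt = 3.26×10^-5 A.

3.26×10^-5 A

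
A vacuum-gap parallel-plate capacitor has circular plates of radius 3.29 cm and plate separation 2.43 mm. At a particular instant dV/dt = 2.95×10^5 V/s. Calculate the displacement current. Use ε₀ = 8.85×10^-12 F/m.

3.65×10^-6 A

C = ε₀A/d = (8.85×10^-12)(3.400×10^-3)/(2.43×10^-3) = 1.238×10^-11 F.
I_d = C dV/dt = (1.238×10^-11)(2.95×10^5) = 3.65×10^-6 A.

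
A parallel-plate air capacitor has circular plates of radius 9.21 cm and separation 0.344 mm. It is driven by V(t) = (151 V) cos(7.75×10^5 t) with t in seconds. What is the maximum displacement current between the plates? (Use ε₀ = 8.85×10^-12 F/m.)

0.0802 A

The displacement current equals the conduction current C dV/dt, which peaks at C V₀ ω.
With C = ε₀A/d = (8.85×10^-12)(0.02665)/(3.44×10^-4) = 6.856×10^-10 F and ω = 7.75×10^5 rad/s, I_d,max = (6.856×10^-10)(151)(7.75×10^5) = 0.0802 A.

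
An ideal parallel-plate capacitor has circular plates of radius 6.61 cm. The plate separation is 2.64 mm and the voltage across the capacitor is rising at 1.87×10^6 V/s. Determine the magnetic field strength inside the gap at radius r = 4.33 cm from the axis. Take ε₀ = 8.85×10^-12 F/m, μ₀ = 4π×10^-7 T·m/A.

dE/dt = (dV/dt)/d = 7.083×10^8 V/(m·s); I_d = ε₀(πR²)(dE/dt) = (8.85×10^-12)(0.01373)(7.083×10^8) = 8.607×10^-5 A.
∮B·dl = μ₀ I_d,enc with I_d,enc = I_d r²/R² = 3.693×10^-5 A; so B = μ₀ I_d,enc/(2πr) = 1.71×10^-10 T.

1.71×10^-10 T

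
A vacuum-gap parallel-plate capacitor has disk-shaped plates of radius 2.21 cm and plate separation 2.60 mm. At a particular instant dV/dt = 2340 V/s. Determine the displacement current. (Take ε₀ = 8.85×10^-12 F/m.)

1.22×10^-8 A

The field between the plates is E = V/d, so dE/dt = (2340)/(2.60×10^-3 m) = 9.000×10^5 V/(m·s).
I_d = ε₀ A (dE/dt) = (8.85×10^-12)(1.534×10^-3)(9.000×10^5) = 1.22×10^-8 A.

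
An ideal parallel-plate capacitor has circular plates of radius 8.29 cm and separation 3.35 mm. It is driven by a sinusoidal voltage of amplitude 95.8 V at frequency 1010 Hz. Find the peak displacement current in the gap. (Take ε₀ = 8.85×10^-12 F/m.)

3.47×10^-5 A

The displacement current equals the conduction current C dV/dt, which peaks at C V₀ ω.
With C = ε₀A/d = (8.85×10^-12)(0.02159)/(3.35×10^-3) = 5.704×10^-11 F and ω = 2πf = 6346 rad/s, I_d,max = (5.704×10^-11)(95.8)(6346) = 3.47×10^-5 A.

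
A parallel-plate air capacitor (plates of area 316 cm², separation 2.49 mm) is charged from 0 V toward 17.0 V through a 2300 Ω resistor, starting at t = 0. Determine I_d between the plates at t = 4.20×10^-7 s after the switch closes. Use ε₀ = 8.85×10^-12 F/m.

With C = ε₀A/d = (8.85×10^-12)(0.0316)/(2.49×10^-3) = 1.123×10^-10 F, the time constant is τ = RC = 2.583×10^-7 s, so t/τ = 1.626 and e^(−t/τ) = 0.1967.
I_d = I_cond = (V₀/R) e^(−t/τ) = (7.391×10^-3)(0.1967) = 1.45×10^-3 A.

1.45×10^-3 A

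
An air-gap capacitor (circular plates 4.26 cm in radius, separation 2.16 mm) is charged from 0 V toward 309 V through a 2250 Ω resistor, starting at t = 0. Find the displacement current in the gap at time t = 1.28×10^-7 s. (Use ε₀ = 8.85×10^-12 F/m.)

0.0120 A

With C = ε₀A/d = (8.85×10^-12)(5.701×10^-3)/(2.16×10^-3) = 2.336×10^-11 F, the time constant is τ = RC = 5.256×10^-8 s, so t/τ = 2.435 and e^(−t/τ) = 0.08760.
I_d = I_cond = (V₀/R) e^(−t/τ) = (0.1373)(0.08760) = 0.0120 A.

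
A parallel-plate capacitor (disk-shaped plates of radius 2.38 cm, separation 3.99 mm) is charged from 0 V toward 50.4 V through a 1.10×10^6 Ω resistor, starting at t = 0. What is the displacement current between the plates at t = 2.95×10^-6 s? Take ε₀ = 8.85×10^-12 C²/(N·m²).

C = ε₀A/d = (8.85×10^-12)(1.780×10^-3)/(3.99×10^-3) = 3.948×10^-12 F and τ = RC = 4.343×10^-6 s. I_d in the gap equals the RC charging current.
I_d(t) = (V₀/R) e^(−t/τ) = 4.582×10^-5 · e^(−0.6793) = 2.32×10^-5 A.

2.32×10^-5 A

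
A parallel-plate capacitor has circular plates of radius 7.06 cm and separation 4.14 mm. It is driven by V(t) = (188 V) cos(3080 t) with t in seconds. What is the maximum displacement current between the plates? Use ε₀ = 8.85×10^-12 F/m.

The displacement current equals the conduction current C dV/dt, which peaks at C V₀ ω.
With C = ε₀A/d = (8.85×10^-12)(0.01566)/(4.14×10^-3) = 3.348×10^-11 F and ω = 3080 rad/s, I_d,max = (3.348×10^-11)(188)(3080) = 1.94×10^-5 A.

1.94×10^-5 A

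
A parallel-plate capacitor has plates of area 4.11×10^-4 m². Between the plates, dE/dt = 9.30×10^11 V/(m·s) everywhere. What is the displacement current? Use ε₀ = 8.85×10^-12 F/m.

3.38×10^-3 A

I_d = ε₀ A (dE/dt) = (8.85×10^-12)(4.11×10^-4 m²)(9.30×10^11) = 3.38×10^-3 A.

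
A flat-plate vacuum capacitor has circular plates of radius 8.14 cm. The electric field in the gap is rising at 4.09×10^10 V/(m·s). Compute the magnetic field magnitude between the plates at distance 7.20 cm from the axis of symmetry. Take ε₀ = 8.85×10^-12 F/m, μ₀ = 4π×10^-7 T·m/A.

1.64×10^-8 T

I_d = ε₀ dΦ_E/dt = ε₀ πR² (dE/dt) = (8.85×10^-12)(0.02082)(4.09×10^10) = 7.536×10^-3 A through the full plate area.
For r < R the Ampère–Maxwell law gives B(2πr) = μ₀ I_d (r²/R²), so B = μ₀ I_d r/(2πR²) = (4π×10^-7)(7.536×10^-3)(0.0720)/(2π·0.0814²) = 1.64×10^-8 T.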